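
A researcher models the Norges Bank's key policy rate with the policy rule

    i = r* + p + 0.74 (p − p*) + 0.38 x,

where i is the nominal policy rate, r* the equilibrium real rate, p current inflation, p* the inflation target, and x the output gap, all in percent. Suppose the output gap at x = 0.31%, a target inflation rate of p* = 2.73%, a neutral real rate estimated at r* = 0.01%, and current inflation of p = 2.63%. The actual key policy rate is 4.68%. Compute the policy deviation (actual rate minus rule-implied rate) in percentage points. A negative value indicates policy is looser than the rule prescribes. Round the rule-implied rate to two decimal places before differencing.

i = 0.01 + 2.63 + 0.74 × (2.63 − 2.73) + 0.38 × 0.31
   = 0.01 + 2.63 − 0.074 + 0.1178 = 2.68
Deviation = 4.68 − 2.68 = 2.00 pp.

2.00 pp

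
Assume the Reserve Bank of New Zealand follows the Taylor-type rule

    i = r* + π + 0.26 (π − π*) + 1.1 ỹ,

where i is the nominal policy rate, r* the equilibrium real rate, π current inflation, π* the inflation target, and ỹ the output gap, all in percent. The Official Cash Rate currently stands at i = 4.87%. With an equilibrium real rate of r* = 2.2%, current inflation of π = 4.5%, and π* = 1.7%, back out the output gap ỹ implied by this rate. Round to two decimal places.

-2.33%

1.1 ỹ = 4.87 − 2.2 − 4.5 − 0.26 × (4.5 − 1.7) = -2.558
ỹ = -2.558 / 1.1 = -2.33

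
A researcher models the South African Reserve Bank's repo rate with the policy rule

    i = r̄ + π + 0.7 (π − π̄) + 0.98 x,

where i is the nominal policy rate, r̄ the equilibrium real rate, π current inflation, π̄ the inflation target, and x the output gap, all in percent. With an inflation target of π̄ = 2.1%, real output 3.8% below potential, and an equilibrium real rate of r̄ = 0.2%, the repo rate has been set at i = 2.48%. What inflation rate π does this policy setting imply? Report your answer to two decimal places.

Output 3.8% below potential → x = -3.8.
Collecting π: i = r̄ + (1 + 0.7) π − 0.7 π̄ + 0.98 x
1.7 π = 2.48 − 0.2 + 0.7 × 2.1 − 0.98 × (-3.8) = 7.474
π = 7.474 / 1.7 = 4.40

4.40%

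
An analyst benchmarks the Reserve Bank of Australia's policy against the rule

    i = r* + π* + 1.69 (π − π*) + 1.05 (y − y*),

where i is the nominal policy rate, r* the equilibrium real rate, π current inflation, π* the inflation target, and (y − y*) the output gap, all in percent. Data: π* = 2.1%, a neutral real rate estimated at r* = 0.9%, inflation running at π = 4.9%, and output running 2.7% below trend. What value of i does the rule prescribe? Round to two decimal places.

4.90%

Output 2.7% below potential → (y − y*) = -2.7.
i = 0.9 + 2.1 + 1.69 × (4.9 − 2.1) + 1.05 × (-2.7)
   = 0.9 + 2.1 + 4.732 − 2.835 = 4.90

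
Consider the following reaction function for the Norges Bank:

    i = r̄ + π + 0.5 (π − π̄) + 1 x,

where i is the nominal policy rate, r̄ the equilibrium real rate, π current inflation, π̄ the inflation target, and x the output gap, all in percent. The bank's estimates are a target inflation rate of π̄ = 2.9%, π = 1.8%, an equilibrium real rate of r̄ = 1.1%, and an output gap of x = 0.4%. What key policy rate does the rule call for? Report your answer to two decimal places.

i = 1.1 + 1.8 + 0.5 × (1.8 − 2.9) + 1 × 0.4
   = 1.1 + 1.8 − 0.55 + 0.4 = 2.75

2.75%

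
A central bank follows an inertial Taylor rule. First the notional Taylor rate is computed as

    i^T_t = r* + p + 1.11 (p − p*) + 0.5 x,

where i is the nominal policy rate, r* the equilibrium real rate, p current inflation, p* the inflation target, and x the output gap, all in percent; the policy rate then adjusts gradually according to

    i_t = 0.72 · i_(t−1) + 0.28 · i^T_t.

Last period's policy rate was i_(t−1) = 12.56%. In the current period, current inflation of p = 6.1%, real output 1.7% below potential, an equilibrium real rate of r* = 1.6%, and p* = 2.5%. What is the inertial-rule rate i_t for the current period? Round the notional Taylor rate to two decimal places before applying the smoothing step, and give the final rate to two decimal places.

12.08%

Output 1.7% below potential → x = -1.7.
i^T_t = 1.6 + 6.1 + 1.11 × (6.1 − 2.5) + 0.5 × (-1.7)
   = 1.6 + 6.1 + 3.996 − 0.85 = 10.85
i_t = 0.72 × 12.56 + 0.28 × 10.85 = 9.0432 + 3.038 = 12.08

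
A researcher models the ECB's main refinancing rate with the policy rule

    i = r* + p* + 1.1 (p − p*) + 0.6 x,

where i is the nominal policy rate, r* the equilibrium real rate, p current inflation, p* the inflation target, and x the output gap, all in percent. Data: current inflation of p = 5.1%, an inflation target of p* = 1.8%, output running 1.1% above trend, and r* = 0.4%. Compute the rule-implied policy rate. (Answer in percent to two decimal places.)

Output 1.1% above potential → x = 1.1.
i = 0.4 + 1.8 + 1.1 × (5.1 − 1.8) + 0.6 × 1.1
   = 0.4 + 1.8 + 3.63 + 0.66 = 6.49

6.49%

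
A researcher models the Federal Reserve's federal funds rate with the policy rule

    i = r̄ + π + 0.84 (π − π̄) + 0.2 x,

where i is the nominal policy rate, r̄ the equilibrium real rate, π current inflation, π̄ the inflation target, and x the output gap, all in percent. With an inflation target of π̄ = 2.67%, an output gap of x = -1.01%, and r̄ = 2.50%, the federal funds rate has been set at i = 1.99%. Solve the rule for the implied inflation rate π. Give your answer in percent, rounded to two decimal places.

1.05%

Collecting π: i = r̄ + (1 + 0.84) π − 0.84 π̄ + 0.2 x
1.84 π = 1.99 − 2.50 + 0.84 × 2.67 − 0.2 × (-1.01) = 1.9348
π = 1.9348 / 1.84 = 1.05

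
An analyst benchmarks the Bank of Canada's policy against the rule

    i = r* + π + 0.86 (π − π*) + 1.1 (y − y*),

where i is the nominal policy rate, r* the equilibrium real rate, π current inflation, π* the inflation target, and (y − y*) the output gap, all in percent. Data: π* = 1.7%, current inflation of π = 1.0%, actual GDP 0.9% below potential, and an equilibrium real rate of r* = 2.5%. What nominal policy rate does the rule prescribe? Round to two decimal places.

Output 0.9% below potential → (y − y*) = -0.9.
i = 2.5 + 1.0 + 0.86 × (1.0 − 1.7) + 1.1 × (-0.9)
   = 2.5 + 1 − 0.602 − 0.99 = 1.91

1.91%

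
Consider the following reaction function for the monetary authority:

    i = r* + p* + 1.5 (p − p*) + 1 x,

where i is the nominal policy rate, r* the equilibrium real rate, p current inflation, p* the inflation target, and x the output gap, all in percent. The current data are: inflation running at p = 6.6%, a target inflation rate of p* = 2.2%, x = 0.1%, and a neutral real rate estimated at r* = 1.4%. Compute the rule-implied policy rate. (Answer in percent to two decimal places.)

10.30%

i = 1.4 + 2.2 + 1.5 × (6.6 − 2.2) + 1 × 0.1
   = 1.4 + 2.2 + 6.6 + 0.1 = 10.30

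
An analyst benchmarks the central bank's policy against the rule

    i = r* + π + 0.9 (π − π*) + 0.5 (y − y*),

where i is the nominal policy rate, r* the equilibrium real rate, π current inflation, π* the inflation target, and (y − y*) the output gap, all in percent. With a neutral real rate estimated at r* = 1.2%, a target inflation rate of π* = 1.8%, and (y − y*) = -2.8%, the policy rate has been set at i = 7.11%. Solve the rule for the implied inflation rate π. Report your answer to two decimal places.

4.70%

Collecting π: i = r* + (1 + 0.9) π − 0.9 π* + 0.5 (y − y*)
1.9 π = 7.11 − 1.2 + 0.9 × 1.8 − 0.5 × (-2.8) = 8.93
π = 8.93 / 1.9 = 4.70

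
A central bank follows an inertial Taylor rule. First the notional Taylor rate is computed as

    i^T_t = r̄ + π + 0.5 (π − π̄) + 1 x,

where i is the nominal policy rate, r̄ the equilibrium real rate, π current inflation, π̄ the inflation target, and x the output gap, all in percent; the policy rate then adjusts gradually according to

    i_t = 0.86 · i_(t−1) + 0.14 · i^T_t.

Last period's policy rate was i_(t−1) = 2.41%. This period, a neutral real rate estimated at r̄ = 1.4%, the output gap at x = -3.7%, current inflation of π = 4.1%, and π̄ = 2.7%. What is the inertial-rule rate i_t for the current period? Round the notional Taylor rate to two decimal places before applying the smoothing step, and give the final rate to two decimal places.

i^T_t = 1.4 + 4.1 + 0.5 × (4.1 − 2.7) + 1 × (-3.7)
   = 1.4 + 4.1 + 0.7 − 3.7 = 2.50
i_t = 0.86 × 2.41 + 0.14 × 2.50 = 2.0726 + 0.35 = 2.42

2.42%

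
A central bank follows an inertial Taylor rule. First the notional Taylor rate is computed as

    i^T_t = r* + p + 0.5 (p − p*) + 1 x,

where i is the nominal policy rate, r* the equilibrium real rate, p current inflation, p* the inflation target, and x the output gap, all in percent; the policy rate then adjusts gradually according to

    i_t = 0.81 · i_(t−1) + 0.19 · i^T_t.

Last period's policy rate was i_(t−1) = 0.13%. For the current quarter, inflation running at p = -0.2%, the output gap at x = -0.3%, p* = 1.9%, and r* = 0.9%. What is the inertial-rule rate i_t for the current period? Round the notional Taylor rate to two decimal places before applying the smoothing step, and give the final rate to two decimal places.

i^T_t = 0.9 + (-0.2) + 0.5 × (-0.2 − 1.9) + 1 × (-0.3)
   = 0.9 − 0.2 − 1.05 − 0.3 = -0.65
i_t = 0.81 × 0.13 + 0.19 × (-0.65) = 0.1053 − 0.1235 = -0.02

-0.02%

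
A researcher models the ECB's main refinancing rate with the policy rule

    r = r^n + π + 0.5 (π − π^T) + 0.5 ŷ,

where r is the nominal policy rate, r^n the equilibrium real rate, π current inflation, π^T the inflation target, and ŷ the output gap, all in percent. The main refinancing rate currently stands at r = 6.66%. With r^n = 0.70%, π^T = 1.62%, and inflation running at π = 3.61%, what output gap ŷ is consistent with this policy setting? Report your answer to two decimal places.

0.5 ŷ = 6.66 − 0.70 − 3.61 − 0.5 × (3.61 − 1.62) = 1.355
ŷ = 1.355 / 0.5 = 2.71

2.71%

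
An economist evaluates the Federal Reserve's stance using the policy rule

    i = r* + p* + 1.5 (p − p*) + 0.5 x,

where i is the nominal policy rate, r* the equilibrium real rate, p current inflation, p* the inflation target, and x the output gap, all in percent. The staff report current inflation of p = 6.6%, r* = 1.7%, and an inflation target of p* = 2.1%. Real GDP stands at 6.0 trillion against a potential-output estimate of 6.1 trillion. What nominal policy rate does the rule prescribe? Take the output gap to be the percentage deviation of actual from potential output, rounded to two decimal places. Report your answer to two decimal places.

Output gap = 100 × (6.0 − 6.1) / 6.1 = -1.64%.
i = 1.70 + 2.10 + 1.5 × (6.60 − 2.10) + 0.5 × (-1.64)
   = 1.70 + 2.1 + 6.75 − 0.82 = 9.73

9.73%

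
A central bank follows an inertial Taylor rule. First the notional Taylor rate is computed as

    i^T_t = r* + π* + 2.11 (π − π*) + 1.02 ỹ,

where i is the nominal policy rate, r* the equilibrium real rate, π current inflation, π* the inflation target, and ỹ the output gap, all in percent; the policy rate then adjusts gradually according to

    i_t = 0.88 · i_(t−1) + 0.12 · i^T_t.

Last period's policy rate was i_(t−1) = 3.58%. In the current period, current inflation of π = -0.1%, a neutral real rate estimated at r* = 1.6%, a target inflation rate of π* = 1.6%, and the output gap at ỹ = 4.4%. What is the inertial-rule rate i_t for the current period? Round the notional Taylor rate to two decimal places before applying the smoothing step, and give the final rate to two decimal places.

i^T_t = 1.6 + 1.6 + 2.11 × (-0.1 − 1.6) + 1.02 × 4.4
   = 1.6 + 1.6 − 3.587 + 4.488 = 4.10
i_t = 0.88 × 3.58 + 0.12 × 4.10 = 3.1504 + 0.492 = 3.64

3.64%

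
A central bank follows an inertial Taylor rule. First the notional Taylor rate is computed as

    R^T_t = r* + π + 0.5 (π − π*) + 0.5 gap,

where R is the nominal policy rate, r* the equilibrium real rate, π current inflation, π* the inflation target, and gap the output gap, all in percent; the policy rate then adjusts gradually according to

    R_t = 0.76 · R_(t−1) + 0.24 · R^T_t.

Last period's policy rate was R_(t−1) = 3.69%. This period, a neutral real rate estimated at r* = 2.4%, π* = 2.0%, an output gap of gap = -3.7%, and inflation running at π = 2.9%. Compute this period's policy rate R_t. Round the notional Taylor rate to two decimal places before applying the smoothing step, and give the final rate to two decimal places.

3.74%

R^T_t = 2.4 + 2.9 + 0.5 × (2.9 − 2.0) + 0.5 × (-3.7)
   = 2.4 + 2.9 + 0.45 − 1.85 = 3.90
R_t = 0.76 × 3.69 + 0.24 × 3.90 = 2.8044 + 0.936 = 3.74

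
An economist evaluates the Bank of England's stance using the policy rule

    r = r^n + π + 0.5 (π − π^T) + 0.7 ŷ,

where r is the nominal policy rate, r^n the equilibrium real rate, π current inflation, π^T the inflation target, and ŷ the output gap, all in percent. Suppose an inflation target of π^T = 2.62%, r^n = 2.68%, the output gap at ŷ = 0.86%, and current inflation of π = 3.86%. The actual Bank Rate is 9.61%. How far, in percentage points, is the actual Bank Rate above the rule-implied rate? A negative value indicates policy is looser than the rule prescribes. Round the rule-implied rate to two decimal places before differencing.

1.85 pp

r = 2.68 + 3.86 + 0.5 × (3.86 − 2.62) + 0.7 × 0.86
   = 2.68 + 3.86 + 0.62 + 0.602 = 7.76
Deviation = 9.61 − 7.76 = 1.85 pp.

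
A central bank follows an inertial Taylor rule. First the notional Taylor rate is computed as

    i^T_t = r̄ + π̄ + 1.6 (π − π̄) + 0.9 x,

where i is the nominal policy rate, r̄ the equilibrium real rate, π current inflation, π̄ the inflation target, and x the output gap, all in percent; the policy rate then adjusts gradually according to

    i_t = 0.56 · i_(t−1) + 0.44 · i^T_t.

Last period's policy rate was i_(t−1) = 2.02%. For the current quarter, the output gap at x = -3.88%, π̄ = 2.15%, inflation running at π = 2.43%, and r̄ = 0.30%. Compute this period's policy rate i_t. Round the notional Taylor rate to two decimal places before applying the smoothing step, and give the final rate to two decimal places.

i^T_t = 0.30 + 2.15 + 1.6 × (2.43 − 2.15) + 0.9 × (-3.88)
   = 0.30 + 2.15 + 0.448 − 3.492 = -0.59
i_t = 0.56 × 2.02 + 0.44 × (-0.59) = 1.1312 − 0.2596 = 0.87

0.87%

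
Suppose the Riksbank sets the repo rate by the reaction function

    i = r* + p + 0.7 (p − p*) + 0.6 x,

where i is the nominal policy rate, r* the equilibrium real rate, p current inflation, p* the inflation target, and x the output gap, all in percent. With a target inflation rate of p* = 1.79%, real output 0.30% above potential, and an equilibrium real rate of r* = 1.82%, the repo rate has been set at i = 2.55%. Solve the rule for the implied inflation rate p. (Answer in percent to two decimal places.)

1.06%

Output 0.30% above potential → x = 0.30.
Collecting p: i = r* + (1 + 0.7) p − 0.7 p* + 0.6 x
1.7 p = 2.55 − 1.82 + 0.7 × 1.79 − 0.6 × 0.30 = 1.803
p = 1.803 / 1.7 = 1.06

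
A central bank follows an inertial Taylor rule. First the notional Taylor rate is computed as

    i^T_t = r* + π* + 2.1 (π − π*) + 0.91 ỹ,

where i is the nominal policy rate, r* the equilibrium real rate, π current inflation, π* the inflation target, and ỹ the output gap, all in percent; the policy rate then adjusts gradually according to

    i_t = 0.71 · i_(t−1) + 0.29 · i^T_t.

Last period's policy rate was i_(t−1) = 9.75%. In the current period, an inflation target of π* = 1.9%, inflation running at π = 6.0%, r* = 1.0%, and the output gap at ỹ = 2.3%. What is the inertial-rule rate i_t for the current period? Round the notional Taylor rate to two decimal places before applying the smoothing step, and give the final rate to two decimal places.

10.87%

i^T_t = 1.0 + 1.9 + 2.1 × (6.0 − 1.9) + 0.91 × 2.3
   = 1.0 + 1.9 + 8.61 + 2.093 = 13.60
i_t = 0.71 × 9.75 + 0.29 × 13.60 = 6.9225 + 3.944 = 10.87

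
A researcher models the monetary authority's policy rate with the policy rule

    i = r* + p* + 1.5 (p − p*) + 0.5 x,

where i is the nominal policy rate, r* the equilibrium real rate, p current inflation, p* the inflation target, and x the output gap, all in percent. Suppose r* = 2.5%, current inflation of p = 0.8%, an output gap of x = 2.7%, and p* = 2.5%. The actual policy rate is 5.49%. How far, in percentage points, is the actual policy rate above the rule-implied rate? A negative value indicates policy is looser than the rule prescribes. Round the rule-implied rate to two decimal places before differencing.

i = 2.5 + 2.5 + 1.5 × (0.8 − 2.5) + 0.5 × 2.7
   = 2.5 + 2.5 − 2.55 + 1.35 = 3.80
Deviation = 5.49 − 3.80 = 1.69 pp.

1.69 pp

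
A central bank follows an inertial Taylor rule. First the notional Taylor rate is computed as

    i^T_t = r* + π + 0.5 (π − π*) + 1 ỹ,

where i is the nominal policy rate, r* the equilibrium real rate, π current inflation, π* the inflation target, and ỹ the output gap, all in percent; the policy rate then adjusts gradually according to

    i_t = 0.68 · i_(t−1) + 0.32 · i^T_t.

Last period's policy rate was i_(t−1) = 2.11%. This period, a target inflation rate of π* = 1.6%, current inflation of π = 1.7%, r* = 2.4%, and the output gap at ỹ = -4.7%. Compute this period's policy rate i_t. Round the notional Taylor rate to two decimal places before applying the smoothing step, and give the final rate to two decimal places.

1.26%

i^T_t = 2.4 + 1.7 + 0.5 × (1.7 − 1.6) + 1 × (-4.7)
   = 2.4 + 1.7 + 0.05 − 4.7 = -0.55
i_t = 0.68 × 2.11 + 0.32 × (-0.55) = 1.4348 − 0.176 = 1.26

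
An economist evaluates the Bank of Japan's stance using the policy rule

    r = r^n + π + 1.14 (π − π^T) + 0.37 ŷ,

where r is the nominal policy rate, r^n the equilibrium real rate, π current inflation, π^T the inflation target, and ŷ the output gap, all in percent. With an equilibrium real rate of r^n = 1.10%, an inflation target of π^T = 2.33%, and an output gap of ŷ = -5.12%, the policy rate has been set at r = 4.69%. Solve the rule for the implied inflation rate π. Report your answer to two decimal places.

3.80%

Collecting π: r = r^n + (1 + 1.14) π − 1.14 π^T + 0.37 ŷ
2.14 π = 4.69 − 1.10 + 1.14 × 2.33 − 0.37 × (-5.12) = 8.1406
π = 8.1406 / 2.14 = 3.80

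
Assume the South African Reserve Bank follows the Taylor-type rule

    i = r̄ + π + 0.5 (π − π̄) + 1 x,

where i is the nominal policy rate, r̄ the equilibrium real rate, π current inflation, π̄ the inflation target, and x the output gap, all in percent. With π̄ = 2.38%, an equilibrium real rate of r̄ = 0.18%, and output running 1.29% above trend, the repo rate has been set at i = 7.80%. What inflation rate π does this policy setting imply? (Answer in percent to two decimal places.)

Output 1.29% above potential → x = 1.29.
Collecting π: i = r̄ + (1 + 0.5) π − 0.5 π̄ + 1 x
1.5 π = 7.80 − 0.18 + 0.5 × 2.38 − 1 × 1.29 = 7.52
π = 7.52 / 1.5 = 5.01

5.01%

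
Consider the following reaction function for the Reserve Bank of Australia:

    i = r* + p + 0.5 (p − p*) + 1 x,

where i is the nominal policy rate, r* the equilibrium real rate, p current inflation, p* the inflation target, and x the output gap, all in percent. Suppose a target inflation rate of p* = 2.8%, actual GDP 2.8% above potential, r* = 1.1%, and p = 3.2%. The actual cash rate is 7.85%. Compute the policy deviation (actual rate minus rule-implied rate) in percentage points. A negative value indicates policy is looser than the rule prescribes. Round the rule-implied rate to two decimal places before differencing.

Output 2.8% above potential → x = 2.8.
i = 1.1 + 3.2 + 0.5 × (3.2 − 2.8) + 1 × 2.8
   = 1.1 + 3.2 + 0.2 + 2.8 = 7.30
Deviation = 7.85 − 7.30 = 0.55 pp.

0.55 pp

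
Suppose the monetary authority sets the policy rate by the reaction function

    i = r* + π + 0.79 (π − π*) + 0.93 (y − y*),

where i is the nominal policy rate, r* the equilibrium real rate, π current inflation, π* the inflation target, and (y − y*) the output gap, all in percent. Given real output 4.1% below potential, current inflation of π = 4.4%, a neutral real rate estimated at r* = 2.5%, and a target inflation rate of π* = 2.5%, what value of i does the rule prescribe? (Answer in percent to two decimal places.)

4.59%

Output 4.1% below potential → (y − y*) = -4.1.
i = 2.5 + 4.4 + 0.79 × (4.4 − 2.5) + 0.93 × (-4.1)
   = 2.5 + 4.4 + 1.501 − 3.813 = 4.59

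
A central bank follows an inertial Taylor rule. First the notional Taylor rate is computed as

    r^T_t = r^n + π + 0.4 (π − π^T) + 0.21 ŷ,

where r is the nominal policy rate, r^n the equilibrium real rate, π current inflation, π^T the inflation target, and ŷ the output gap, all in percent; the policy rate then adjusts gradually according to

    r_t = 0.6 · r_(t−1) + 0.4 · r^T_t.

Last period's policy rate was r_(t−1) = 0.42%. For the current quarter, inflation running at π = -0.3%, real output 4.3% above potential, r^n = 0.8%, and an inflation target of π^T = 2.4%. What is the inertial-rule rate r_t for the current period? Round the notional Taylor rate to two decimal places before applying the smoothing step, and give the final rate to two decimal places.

Output 4.3% above potential → ŷ = 4.3.
r^T_t = 0.8 + (-0.3) + 0.4 × (-0.3 − 2.4) + 0.21 × 4.3
   = 0.8 − 0.3 − 1.08 + 0.903 = 0.32
r_t = 0.6 × 0.42 + 0.4 × 0.32 = 0.252 + 0.128 = 0.38

0.38%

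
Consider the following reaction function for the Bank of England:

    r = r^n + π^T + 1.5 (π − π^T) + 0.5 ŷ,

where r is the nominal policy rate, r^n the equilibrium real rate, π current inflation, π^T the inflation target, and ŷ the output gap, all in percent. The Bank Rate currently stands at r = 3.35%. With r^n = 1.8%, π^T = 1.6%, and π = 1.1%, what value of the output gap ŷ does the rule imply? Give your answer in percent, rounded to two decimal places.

1.40%

0.5 ŷ = 3.35 − 1.8 − 1.6 − 1.5 × (1.1 − 1.6) = 0.7
ŷ = 0.7 / 0.5 = 1.40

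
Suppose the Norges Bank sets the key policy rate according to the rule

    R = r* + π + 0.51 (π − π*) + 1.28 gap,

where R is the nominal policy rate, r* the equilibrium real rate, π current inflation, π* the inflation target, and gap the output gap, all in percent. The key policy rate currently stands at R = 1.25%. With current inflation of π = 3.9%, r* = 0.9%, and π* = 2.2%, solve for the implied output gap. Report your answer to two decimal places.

-3.45%

1.28 gap = 1.25 − 0.9 − 3.9 − 0.51 × (3.9 − 2.2) = -4.417
gap = -4.417 / 1.28 = -3.45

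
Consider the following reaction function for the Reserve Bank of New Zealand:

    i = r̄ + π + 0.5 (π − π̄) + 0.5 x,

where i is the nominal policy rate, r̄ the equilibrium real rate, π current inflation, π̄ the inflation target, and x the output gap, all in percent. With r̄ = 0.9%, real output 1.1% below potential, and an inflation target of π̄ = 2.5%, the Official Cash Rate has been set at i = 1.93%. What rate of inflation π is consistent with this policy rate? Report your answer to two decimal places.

Output 1.1% below potential → x = -1.1.
Collecting π: i = r̄ + (1 + 0.5) π − 0.5 π̄ + 0.5 x
1.5 π = 1.93 − 0.9 + 0.5 × 2.5 − 0.5 × (-1.1) = 2.83
π = 2.83 / 1.5 = 1.89

1.89%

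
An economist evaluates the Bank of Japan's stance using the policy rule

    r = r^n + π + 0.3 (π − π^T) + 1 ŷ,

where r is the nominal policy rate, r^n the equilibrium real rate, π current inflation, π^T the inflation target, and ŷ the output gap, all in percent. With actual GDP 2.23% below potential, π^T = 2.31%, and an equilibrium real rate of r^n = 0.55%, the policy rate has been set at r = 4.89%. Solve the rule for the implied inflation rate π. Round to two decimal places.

5.59%

Output 2.23% below potential → ŷ = -2.23.
Collecting π: r = r^n + (1 + 0.3) π − 0.3 π^T + 1 ŷ
1.3 π = 4.89 − 0.55 + 0.3 × 2.31 − 1 × (-2.23) = 7.263
π = 7.263 / 1.3 = 5.59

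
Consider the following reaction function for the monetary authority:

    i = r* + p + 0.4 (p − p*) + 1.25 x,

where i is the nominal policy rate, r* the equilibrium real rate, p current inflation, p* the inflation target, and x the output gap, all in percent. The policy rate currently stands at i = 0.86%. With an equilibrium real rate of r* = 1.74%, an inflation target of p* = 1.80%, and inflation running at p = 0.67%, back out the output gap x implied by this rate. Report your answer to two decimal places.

-0.88%

1.25 x = 0.86 − 1.74 − 0.67 − 0.4 × (0.67 − 1.80) = -1.098
x = -1.098 / 1.25 = -0.88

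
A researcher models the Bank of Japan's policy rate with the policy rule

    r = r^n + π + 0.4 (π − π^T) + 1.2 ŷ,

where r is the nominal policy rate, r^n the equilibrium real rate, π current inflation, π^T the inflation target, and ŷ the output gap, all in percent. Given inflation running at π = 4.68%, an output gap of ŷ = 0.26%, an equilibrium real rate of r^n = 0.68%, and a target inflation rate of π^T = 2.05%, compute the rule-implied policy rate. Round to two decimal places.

6.72%

r = 0.68 + 4.68 + 0.4 × (4.68 − 2.05) + 1.2 × 0.26
   = 0.68 + 4.68 + 1.052 + 0.312 = 6.72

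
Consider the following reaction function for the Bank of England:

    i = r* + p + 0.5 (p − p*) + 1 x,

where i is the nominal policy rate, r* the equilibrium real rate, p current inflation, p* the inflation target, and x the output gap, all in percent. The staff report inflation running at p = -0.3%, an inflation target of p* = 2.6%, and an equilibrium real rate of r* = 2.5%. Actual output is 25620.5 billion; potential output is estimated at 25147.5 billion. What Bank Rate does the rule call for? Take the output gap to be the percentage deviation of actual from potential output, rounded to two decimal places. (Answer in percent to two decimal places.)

2.63%

Output gap = 100 × (25620.5 − 25147.5) / 25147.5 = 1.88%.
i = 2.50 + (-0.30) + 0.5 × (-0.30 − 2.60) + 1 × 1.88
   = 2.50 − 0.3 − 1.45 + 1.88 = 2.63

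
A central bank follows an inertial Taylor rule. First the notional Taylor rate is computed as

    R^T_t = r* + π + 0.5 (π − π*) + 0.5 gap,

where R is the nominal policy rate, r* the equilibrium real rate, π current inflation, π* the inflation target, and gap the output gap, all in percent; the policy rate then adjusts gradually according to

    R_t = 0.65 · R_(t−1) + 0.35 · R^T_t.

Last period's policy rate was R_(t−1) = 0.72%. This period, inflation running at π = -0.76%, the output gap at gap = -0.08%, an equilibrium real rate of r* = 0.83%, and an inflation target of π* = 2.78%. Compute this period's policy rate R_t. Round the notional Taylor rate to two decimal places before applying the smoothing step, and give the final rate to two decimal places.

R^T_t = 0.83 + (-0.76) + 0.5 × (-0.76 − 2.78) + 0.5 × (-0.08)
   = 0.83 − 0.76 − 1.77 − 0.04 = -1.74
R_t = 0.65 × 0.72 + 0.35 × (-1.74) = 0.468 − 0.609 = -0.14

-0.14%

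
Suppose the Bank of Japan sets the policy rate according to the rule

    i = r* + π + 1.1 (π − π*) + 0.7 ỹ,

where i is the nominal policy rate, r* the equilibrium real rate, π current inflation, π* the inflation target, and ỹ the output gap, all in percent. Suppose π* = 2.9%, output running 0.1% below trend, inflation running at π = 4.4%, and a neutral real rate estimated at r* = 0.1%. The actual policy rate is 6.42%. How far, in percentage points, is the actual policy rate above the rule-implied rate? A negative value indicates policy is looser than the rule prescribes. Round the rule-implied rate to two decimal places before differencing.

Output 0.1% below potential → ỹ = -0.1.
i = 0.1 + 4.4 + 1.1 × (4.4 − 2.9) + 0.7 × (-0.1)
   = 0.1 + 4.4 + 1.65 − 0.07 = 6.08
Deviation = 6.42 − 6.08 = 0.34 pp.

0.34 pp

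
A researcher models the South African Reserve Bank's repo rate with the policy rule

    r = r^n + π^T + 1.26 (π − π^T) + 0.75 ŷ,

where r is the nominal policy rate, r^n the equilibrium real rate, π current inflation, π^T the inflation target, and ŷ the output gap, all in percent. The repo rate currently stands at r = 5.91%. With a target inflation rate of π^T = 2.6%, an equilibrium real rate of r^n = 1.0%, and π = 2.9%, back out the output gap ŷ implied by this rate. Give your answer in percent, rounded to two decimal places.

2.58%

0.75 ŷ = 5.91 − 1.0 − 2.6 − 1.26 × (2.9 − 2.6) = 1.932
ŷ = 1.932 / 0.75 = 2.58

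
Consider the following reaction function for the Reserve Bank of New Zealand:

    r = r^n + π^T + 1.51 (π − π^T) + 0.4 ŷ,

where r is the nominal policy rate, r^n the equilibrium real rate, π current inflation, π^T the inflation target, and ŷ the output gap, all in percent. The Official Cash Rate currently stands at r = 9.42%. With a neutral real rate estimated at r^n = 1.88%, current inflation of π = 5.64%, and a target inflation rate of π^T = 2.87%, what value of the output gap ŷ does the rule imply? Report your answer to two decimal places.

0.4 ŷ = 9.42 − 1.88 − 2.87 − 1.51 × (5.64 − 2.87) = 0.4873
ŷ = 0.4873 / 0.4 = 1.22

1.22%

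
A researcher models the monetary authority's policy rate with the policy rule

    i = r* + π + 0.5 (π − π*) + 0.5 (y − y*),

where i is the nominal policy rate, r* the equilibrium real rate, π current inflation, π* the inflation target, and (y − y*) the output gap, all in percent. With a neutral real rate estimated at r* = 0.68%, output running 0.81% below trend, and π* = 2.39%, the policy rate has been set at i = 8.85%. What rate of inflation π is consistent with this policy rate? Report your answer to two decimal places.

Output 0.81% below potential → (y − y*) = -0.81.
Collecting π: i = r* + (1 + 0.5) π − 0.5 π* + 0.5 (y − y*)
1.5 π = 8.85 − 0.68 + 0.5 × 2.39 − 0.5 × (-0.81) = 9.77
π = 9.77 / 1.5 = 6.51

6.51%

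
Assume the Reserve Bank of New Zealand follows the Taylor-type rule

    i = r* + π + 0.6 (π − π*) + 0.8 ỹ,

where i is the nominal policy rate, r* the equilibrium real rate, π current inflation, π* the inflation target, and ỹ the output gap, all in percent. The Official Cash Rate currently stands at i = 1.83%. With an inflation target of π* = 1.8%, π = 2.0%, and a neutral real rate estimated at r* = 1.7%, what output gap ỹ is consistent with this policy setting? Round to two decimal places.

-2.49%

0.8 ỹ = 1.83 − 1.7 − 2.0 − 0.6 × (2.0 − 1.8) = -1.99
ỹ = -1.99 / 0.8 = -2.49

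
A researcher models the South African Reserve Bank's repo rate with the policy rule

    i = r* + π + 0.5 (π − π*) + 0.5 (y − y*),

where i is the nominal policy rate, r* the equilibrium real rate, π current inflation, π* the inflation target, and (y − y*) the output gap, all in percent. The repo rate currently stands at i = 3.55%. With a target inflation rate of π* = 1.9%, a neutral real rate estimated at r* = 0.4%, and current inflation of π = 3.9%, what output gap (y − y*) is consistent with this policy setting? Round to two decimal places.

-3.50%

0.5 (y − y*) = 3.55 − 0.4 − 3.9 − 0.5 × (3.9 − 1.9) = -1.75
(y − y*) = -1.75 / 0.5 = -3.50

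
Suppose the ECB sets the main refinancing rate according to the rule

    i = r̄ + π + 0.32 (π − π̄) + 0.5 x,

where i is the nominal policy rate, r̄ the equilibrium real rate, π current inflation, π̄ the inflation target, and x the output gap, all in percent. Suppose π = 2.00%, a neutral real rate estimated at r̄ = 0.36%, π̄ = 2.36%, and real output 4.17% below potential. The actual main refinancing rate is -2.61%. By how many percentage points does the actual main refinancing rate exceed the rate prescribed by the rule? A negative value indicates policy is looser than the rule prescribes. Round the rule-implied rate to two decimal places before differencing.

Output 4.17% below potential → x = -4.17.
i = 0.36 + 2.00 + 0.32 × (2.00 − 2.36) + 0.5 × (-4.17)
   = 0.36 + 2 − 0.1152 − 2.085 = 0.16
Deviation = -2.61 − 0.16 = -2.77 pp.

-2.77 pp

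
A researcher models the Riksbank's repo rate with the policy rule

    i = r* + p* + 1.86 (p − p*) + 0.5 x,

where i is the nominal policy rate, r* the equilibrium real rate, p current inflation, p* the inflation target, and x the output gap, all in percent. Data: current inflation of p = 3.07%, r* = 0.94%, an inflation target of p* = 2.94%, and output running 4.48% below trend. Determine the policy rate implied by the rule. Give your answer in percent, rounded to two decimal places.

Output 4.48% below potential → x = -4.48.
i = 0.94 + 2.94 + 1.86 × (3.07 − 2.94) + 0.5 × (-4.48)
   = 0.94 + 2.94 + 0.2418 − 2.24 = 1.88

1.88%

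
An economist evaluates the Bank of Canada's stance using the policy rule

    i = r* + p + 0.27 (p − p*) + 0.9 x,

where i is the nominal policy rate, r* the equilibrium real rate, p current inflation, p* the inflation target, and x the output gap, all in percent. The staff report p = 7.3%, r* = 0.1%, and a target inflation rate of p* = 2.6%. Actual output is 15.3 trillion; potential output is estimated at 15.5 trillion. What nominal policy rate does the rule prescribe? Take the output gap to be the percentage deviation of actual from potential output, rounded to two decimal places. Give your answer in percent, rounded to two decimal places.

Output gap = 100 × (15.3 − 15.5) / 15.5 = -1.29%.
i = 0.10 + 7.30 + 0.27 × (7.30 − 2.60) + 0.9 × (-1.29)
   = 0.10 + 7.3 + 1.269 − 1.161 = 7.51

7.51%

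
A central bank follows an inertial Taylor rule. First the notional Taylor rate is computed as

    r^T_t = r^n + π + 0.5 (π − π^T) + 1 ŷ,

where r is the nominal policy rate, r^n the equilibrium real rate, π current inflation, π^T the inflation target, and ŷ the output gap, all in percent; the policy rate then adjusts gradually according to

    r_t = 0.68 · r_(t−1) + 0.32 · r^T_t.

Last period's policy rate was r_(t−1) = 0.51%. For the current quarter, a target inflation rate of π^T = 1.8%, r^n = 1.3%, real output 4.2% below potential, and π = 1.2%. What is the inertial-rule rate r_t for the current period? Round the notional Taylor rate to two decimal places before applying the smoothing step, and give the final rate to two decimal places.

-0.29%

Output 4.2% below potential → ŷ = -4.2.
r^T_t = 1.3 + 1.2 + 0.5 × (1.2 − 1.8) + 1 × (-4.2)
   = 1.3 + 1.2 − 0.3 − 4.2 = -2.00
r_t = 0.68 × 0.51 + 0.32 × (-2.00) = 0.3468 − 0.64 = -0.29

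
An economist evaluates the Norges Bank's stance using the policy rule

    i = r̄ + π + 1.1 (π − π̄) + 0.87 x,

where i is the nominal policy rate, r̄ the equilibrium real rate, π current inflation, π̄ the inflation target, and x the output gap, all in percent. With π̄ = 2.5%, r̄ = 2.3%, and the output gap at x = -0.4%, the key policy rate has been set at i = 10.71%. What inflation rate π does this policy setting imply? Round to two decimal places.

Collecting π: i = r̄ + (1 + 1.1) π − 1.1 π̄ + 0.87 x
2.1 π = 10.71 − 2.3 + 1.1 × 2.5 − 0.87 × (-0.4) = 11.508
π = 11.508 / 2.1 = 5.48

5.48%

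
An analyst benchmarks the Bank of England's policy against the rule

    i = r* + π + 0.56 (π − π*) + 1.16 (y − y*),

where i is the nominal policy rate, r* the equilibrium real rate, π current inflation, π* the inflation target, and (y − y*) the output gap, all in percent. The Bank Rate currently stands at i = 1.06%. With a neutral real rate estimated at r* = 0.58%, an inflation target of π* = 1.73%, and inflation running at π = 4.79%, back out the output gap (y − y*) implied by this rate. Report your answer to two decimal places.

1.16 (y − y*) = 1.06 − 0.58 − 4.79 − 0.56 × (4.79 − 1.73) = -6.0236
(y − y*) = -6.0236 / 1.16 = -5.19

-5.19%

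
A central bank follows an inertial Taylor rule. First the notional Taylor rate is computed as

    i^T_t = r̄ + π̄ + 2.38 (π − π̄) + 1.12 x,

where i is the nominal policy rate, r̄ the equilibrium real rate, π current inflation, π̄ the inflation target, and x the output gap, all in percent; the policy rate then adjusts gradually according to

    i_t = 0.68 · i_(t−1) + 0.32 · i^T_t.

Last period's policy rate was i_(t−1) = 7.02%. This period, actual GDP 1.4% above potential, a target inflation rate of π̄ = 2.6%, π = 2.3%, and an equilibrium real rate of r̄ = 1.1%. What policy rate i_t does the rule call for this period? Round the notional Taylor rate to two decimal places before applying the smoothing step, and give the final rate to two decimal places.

6.23%

Output 1.4% above potential → x = 1.4.
i^T_t = 1.1 + 2.6 + 2.38 × (2.3 − 2.6) + 1.12 × 1.4
   = 1.1 + 2.6 − 0.714 + 1.568 = 4.55
i_t = 0.68 × 7.02 + 0.32 × 4.55 = 4.7736 + 1.456 = 6.23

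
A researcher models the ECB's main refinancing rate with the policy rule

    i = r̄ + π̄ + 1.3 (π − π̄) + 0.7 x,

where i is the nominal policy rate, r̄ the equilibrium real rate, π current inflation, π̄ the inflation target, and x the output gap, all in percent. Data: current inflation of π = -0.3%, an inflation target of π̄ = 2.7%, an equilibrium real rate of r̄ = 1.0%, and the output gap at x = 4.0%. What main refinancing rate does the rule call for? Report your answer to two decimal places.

2.60%

i = 1.0 + 2.7 + 1.3 × (-0.3 − 2.7) + 0.7 × 4.0
   = 1.0 + 2.7 − 3.9 + 2.8 = 2.60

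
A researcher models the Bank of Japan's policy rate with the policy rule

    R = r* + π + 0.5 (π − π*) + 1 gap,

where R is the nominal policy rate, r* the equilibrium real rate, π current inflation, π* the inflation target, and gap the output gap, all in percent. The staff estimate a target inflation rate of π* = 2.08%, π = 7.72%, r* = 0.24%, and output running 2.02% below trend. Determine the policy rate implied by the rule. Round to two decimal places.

Output 2.02% below potential → gap = -2.02.
R = 0.24 + 7.72 + 0.5 × (7.72 − 2.08) + 1 × (-2.02)
   = 0.24 + 7.72 + 2.82 − 2.02 = 8.76

8.76%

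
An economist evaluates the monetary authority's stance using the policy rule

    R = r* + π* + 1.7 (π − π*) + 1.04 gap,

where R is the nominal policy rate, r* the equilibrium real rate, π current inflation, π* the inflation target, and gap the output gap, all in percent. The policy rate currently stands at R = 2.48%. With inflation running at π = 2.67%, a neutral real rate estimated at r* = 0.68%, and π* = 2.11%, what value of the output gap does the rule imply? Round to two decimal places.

1.04 gap = 2.48 − 0.68 − 2.11 − 1.7 × (2.67 − 2.11) = -1.262
gap = -1.262 / 1.04 = -1.21

-1.21%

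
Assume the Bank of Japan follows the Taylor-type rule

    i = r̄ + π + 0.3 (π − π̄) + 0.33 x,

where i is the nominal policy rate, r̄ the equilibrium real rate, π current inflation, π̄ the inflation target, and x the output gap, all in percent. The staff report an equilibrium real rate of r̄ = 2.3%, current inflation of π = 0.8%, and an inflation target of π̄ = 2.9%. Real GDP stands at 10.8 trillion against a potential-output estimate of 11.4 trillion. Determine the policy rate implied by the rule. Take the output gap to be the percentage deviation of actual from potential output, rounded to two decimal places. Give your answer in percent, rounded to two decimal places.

Output gap = 100 × (10.8 − 11.4) / 11.4 = -5.26%.
i = 2.30 + 0.80 + 0.3 × (0.80 − 2.90) + 0.33 × (-5.26)
   = 2.30 + 0.8 − 0.63 − 1.7358 = 0.73

0.73%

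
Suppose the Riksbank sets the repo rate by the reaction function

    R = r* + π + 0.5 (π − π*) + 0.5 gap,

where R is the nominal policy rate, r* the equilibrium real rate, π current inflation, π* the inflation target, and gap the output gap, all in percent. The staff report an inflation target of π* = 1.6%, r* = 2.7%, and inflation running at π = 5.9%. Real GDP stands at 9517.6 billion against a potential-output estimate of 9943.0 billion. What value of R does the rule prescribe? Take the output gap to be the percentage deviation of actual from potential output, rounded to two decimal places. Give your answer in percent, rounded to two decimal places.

Output gap = 100 × (9517.6 − 9943.0) / 9943.0 = -4.28%.
R = 2.70 + 5.90 + 0.5 × (5.90 − 1.60) + 0.5 × (-4.28)
   = 2.70 + 5.9 + 2.15 − 2.14 = 8.61

8.61%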